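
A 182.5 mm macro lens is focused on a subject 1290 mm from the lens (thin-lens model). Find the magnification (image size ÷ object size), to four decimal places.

0.1648×

Thin lens: 1/f = 1/dₒ + 1/dᵢ → 1/dᵢ = 1/182.5 − 1/1290 = 0.0047043 mm⁻¹, so dᵢ ≈ 212.5734 mm.
Magnification m = dᵢ/dₒ = 212.5734/1290 ≈ 0.16479.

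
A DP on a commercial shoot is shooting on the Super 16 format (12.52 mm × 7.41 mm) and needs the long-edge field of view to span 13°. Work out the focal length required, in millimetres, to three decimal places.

From α = 2·arctan(w/2f) we get f = w / (2·tan(α/2)).
With w = 12.52 mm and α/2 = 6.5°, tan(α/2) ≈ 0.11394, so f ≈ 12.52 / 0.22787 ≈ 54.9433 mm.

54.943 mm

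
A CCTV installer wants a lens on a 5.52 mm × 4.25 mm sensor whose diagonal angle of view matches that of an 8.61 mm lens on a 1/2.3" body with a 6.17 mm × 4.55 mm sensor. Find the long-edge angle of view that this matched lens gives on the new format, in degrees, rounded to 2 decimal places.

38.86°

Sensor diagonal = √(6.17² + 4.55²) = √58.7714 ≈ 7.6663 mm.
Sensor diagonal = √(5.52² + 4.25²) = √48.5329 ≈ 6.9666 mm.
Equal diagonal AOV ⇒ f₂ = f₁ · 6.9666/7.6663 = 8.61 × 0.90873 ≈ 7.8242 mm.
Long-edge AOV on the new format = 2·arctan(5.52 / (2 × 7.8242)) = 2·arctan(0.35275) ≈ 38.8609°.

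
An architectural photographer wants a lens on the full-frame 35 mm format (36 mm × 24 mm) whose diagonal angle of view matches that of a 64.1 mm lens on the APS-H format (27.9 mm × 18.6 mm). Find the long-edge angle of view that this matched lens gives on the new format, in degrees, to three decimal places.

Sensor diagonal = √(27.9² + 18.6²) = √1124.3700 ≈ 33.5316 mm.
Sensor diagonal = √(36² + 24²) = √1872.0000 ≈ 43.2666 mm.
Equal diagonal AOV ⇒ f₂ = f₁ · 43.2666/33.5316 = 64.1 × 1.29032 ≈ 82.7097 mm.
Long-edge AOV on the new format = 2·arctan(36 / (2 × 82.7097)) = 2·arctan(0.21763) ≈ 24.5555°.

24.556°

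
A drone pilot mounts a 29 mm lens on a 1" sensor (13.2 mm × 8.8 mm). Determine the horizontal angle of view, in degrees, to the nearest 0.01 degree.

Angle of view α = 2·arctan(w/2f) with w = 13.2 mm and f = 29 mm.
w/2f = 0.22759; arctan(0.22759) ≈ 12.8213°, so α ≈ 25.6427°.

25.64°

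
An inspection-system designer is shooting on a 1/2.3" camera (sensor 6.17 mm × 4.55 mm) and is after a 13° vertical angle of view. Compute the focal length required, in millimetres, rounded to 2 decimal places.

19.97 mm

From α = 2·arctan(h/2f) we get f = h / (2·tan(α/2)).
With h = 4.55 mm and α/2 = 6.5°, tan(α/2) ≈ 0.11394, so f ≈ 4.55 / 0.22787 ≈ 19.9674 mm.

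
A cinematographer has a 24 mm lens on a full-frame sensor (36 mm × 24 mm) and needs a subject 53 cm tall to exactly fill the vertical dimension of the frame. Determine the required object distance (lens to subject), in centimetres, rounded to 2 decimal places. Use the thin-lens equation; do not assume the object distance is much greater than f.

W: 53 cm = 530 mm.
Magnification m = h/W = dᵢ/dₒ; combined with 1/f = 1/dₒ + 1/dᵢ this gives dₒ = f·(1 + W/h).
dₒ = 24 mm × (1 + 530/24) = 24 × 23.0833 ≈ 554.000 mm = 55.4 cm.

55.40 cm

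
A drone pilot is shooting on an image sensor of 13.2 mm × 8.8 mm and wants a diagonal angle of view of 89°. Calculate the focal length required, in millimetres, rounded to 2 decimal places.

Sensor diagonal = √(13.2² + 8.8²) = √251.6800 ≈ 15.8644 mm.
From α = 2·arctan(d/2f) we get f = d / (2·tan(α/2)).
With d = 15.8644 mm and α/2 = 44.5°, tan(α/2) ≈ 0.98270, so f ≈ 15.8644 / 1.96539 ≈ 8.0719 mm.

8.07 mm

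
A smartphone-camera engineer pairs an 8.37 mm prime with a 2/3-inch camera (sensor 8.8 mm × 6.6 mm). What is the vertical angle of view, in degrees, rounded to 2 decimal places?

Angle of view α = 2·arctan(h/2f) with h = 6.6 mm and f = 8.37 mm.
h/2f = 0.39427; arctan(0.39427) ≈ 21.5176°, so α ≈ 43.0352°.

43.04°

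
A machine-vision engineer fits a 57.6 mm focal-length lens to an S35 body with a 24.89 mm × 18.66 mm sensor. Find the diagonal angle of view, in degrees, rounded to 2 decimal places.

30.22°

Sensor diagonal = √(24.89² + 18.66²) = √967.7077 ≈ 31.1080 mm.
Angle of view α = 2·arctan(d/2f) with d = 31.1080 mm and f = 57.6 mm.
d/2f = 0.27003; arctan(0.27003) ≈ 15.1114°, so α ≈ 30.2229°.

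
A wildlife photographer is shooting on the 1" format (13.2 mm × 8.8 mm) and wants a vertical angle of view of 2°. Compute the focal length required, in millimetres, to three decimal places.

252.076 mm

From α = 2·arctan(h/2f) we get f = h / (2·tan(α/2)).
With h = 8.8 mm and α/2 = 1°, tan(α/2) ≈ 0.01746, so f ≈ 8.8 / 0.03491 ≈ 252.0758 mm.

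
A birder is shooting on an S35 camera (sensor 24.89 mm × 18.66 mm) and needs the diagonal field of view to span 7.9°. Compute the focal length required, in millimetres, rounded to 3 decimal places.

225.257 mm

Sensor diagonal = √(24.89² + 18.66²) = √967.7077 ≈ 31.1080 mm.
From α = 2·arctan(d/2f) we get f = d / (2·tan(α/2)).
With d = 31.1080 mm and α/2 = 3.95°, tan(α/2) ≈ 0.06905, so f ≈ 31.1080 / 0.13810 ≈ 225.2573 mm.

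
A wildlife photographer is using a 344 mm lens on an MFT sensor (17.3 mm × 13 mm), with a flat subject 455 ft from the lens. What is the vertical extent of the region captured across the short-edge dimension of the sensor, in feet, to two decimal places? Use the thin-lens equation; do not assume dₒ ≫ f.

17.15 ft

dₒ: 455 ft × 304.8 mm/ft = 138684.00 mm.
Similar triangles through the lens centre give W/dₒ = h/dᵢ; with 1/f = 1/dₒ + 1/dᵢ this gives W = h·(dₒ − f)/f.
W = 13 mm × (138684 − 344) / 344 = 13 × 402.1511 ≈ 5227.965 mm = 5227.965/304.8 ft = 17.1521 ft.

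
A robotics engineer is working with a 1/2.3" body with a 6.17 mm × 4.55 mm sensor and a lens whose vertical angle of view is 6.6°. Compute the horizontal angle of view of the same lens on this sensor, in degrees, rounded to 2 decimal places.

From the vertical AOV: f = 4.55 / (2·tan(3.3°)) = 4.55 / 0.11532 ≈ 39.4557 mm.
Horizontal AOV = 2·arctan(6.17 / (2 × 39.4557)) = 2·arctan(0.07819) ≈ 8.9416°.

8.94°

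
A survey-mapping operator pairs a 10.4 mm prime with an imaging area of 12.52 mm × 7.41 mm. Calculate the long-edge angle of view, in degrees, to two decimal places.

Angle of view α = 2·arctan(w/2f) with w = 12.52 mm and f = 10.4 mm.
w/2f = 0.60192; arctan(0.60192) ≈ 31.0447°, so α ≈ 62.0894°.

62.09°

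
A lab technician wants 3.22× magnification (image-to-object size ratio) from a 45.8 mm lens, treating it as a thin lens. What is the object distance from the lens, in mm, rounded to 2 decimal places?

60.02 mm

With m = dᵢ/dₒ and 1/f = 1/dₒ + 1/dᵢ, substituting dᵢ = m·dₒ gives 1/f = (1 + 1/m)/dₒ, hence dₒ = f·(1 + 1/m).
dₒ = 45.8 × (1 + 1/3.22) = 45.8 × 1.31056 ≈ 60.024 mm.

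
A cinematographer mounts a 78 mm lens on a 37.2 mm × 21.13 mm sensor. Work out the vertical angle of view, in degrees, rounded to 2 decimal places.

Angle of view α = 2·arctan(h/2f) with h = 21.13 mm and f = 78 mm.
h/2f = 0.13545; arctan(0.13545) ≈ 7.7137°, so α ≈ 15.4274°.

15.43°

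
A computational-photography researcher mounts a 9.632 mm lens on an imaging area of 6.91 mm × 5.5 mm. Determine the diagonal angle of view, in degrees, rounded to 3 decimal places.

Sensor diagonal = √(6.91² + 5.5²) = √77.9981 ≈ 8.8317 mm.
Angle of view α = 2·arctan(d/2f) with d = 8.8317 mm and f = 9.632 mm.
d/2f = 0.45845; arctan(0.45845) ≈ 24.6293°, so α ≈ 49.2585°.

49.259°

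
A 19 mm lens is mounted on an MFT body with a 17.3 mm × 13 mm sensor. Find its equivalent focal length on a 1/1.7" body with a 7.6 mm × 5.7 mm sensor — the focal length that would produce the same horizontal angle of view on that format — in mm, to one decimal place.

8.3 mm

Equal angle of view means equal width/f ratio, so f₂ = f₁ · (width₂/width₁) = 19 × 7.6/17.3.
f₂ = 19 × 0.43931 ≈ 8.347 mm.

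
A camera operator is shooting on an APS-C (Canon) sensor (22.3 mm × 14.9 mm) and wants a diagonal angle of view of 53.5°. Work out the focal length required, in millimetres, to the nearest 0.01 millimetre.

26.60 mm

Sensor diagonal = √(22.3² + 14.9²) = √719.3000 ≈ 26.8198 mm.
From α = 2·arctan(d/2f) we get f = d / (2·tan(α/2)).
With d = 26.8198 mm and α/2 = 26.75°, tan(α/2) ≈ 0.50404, so f ≈ 26.8198 / 1.00808 ≈ 26.6047 mm.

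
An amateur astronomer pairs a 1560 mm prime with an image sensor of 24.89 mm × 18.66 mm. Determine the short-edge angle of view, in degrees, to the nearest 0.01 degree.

Angle of view α = 2·arctan(h/2f) with h = 18.66 mm and f = 1560 mm.
h/2f = 0.00598; arctan(0.00598) ≈ 0.3427°, so α ≈ 0.6853°.

0.69°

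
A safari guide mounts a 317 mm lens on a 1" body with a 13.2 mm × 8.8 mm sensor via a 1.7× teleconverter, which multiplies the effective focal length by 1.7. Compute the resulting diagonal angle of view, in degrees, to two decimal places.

Effective focal length f = 317 × 1.7 = 538.9 mm.
Sensor diagonal = √(13.2² + 8.8²) = √251.6800 ≈ 15.8644 mm.
α = 2·arctan(15.864 / (2 × 538.9)) = 2·arctan(0.01472) ≈ 1.6866°.

1.69°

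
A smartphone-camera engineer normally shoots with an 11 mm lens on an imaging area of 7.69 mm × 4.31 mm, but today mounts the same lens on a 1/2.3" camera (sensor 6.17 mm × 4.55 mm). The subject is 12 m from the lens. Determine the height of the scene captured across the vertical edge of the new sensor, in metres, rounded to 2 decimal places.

The focal length stays 11 mm; the relevant sensor dimension is now h = 4.55 mm. Object distance dₒ = 12 m = 12000 mm.
Thin-lens field height W = h·(dₒ − f)/f = 4.55 × (12000 − 11)/11 ≈ 4959.086 mm = 4.95909 m.

4.96 m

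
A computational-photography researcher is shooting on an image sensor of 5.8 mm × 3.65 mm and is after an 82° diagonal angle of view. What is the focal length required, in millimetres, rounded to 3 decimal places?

3.942 mm

Sensor diagonal = √(5.8² + 3.65²) = √46.9625 ≈ 6.8529 mm.
From α = 2·arctan(d/2f) we get f = d / (2·tan(α/2)).
With d = 6.8529 mm and α/2 = 41°, tan(α/2) ≈ 0.86929, so f ≈ 6.8529 / 1.73857 ≈ 3.9417 mm.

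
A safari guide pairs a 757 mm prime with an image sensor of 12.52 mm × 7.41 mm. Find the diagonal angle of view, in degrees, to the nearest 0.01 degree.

Sensor diagonal = √(12.52² + 7.41²) = √211.6585 ≈ 14.5485 mm.
Angle of view α = 2·arctan(d/2f) with d = 14.5485 mm and f = 757 mm.
d/2f = 0.00961; arctan(0.00961) ≈ 0.5506°, so α ≈ 1.1011°.

1.10°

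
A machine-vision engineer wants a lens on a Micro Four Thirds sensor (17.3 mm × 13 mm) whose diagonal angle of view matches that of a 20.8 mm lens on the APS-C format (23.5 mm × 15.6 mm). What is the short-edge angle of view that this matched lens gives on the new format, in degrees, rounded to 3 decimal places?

Sensor diagonal = √(23.5² + 15.6²) = √795.6100 ≈ 28.2066 mm.
Sensor diagonal = √(17.3² + 13²) = √468.2900 ≈ 21.6400 mm.
Equal diagonal AOV ⇒ f₂ = f₁ · 21.6400/28.2066 = 20.8 × 0.76720 ≈ 15.9577 mm.
Short-edge AOV on the new format = 2·arctan(13 / (2 × 15.9577)) = 2·arctan(0.40733) ≈ 44.3247°.

44.325°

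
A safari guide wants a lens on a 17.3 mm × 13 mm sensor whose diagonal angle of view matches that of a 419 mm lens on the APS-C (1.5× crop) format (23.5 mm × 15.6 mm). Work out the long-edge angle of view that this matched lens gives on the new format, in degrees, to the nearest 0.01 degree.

3.08°

Sensor diagonal = √(23.5² + 15.6²) = √795.6100 ≈ 28.2066 mm.
Sensor diagonal = √(17.3² + 13²) = √468.2900 ≈ 21.6400 mm.
Equal diagonal AOV ⇒ f₂ = f₁ · 21.6400/28.2066 = 419 × 0.76720 ≈ 321.4559 mm.
Long-edge AOV on the new format = 2·arctan(17.3 / (2 × 321.4559)) = 2·arctan(0.02691) ≈ 3.0828°.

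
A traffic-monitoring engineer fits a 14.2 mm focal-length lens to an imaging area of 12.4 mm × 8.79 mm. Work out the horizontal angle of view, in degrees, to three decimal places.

Angle of view α = 2·arctan(w/2f) with w = 12.4 mm and f = 14.2 mm.
w/2f = 0.43662; arctan(0.43662) ≈ 23.5870°, so α ≈ 47.1741°.

47.174°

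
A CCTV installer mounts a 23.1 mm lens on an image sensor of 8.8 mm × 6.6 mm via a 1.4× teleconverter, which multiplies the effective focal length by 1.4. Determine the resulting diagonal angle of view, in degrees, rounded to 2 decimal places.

Effective focal length f = 23.1 × 1.4 = 32.34 mm.
Sensor diagonal = √(8.8² + 6.6²) = √121.0000 ≈ 11.0000 mm.
α = 2·arctan(11.000 / (2 × 32.34)) = 2·arctan(0.17007) ≈ 19.3037°.

19.30°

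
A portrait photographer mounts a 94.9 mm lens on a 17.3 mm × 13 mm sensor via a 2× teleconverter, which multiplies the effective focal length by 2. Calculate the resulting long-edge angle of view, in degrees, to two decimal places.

Effective focal length f = 94.9 × 2 = 189.8 mm.
α = 2·arctan(17.3 / (2 × 189.8)) = 2·arctan(0.04557) ≈ 5.2188°.

5.22°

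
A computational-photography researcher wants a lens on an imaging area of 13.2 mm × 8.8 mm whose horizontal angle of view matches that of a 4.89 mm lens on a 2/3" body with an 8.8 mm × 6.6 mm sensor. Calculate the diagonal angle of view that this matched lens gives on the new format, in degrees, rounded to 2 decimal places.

Equal horizontal AOV ⇒ f₂ = f₁ · 13.2/8.8 = 4.89 × 1.50000 ≈ 7.3350 mm.
Sensor diagonal = √(13.2² + 8.8²) = √251.6800 ≈ 15.8644 mm.
Diagonal AOV on the new format = 2·arctan(15.8644 / (2 × 7.3350)) = 2·arctan(1.08142) ≈ 94.4802°.

94.48°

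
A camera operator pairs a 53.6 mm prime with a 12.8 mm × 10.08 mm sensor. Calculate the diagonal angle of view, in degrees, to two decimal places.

17.28°

Sensor diagonal = √(12.8² + 10.08²) = √265.4464 ≈ 16.2925 mm.
Angle of view α = 2·arctan(d/2f) with d = 16.2925 mm and f = 53.6 mm.
d/2f = 0.15198; arctan(0.15198) ≈ 8.6418°, so α ≈ 17.2836°.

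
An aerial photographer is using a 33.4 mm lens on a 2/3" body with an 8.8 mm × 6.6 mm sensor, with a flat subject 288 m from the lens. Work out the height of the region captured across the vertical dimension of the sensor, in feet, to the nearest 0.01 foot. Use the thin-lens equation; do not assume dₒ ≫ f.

dₒ: 288 m = 288000 mm.
Similar triangles through the lens centre give W/dₒ = h/dᵢ; with 1/f = 1/dₒ + 1/dᵢ this gives W = h·(dₒ − f)/f.
W = 6.6 mm × (288000 − 33.4) / 33.4 = 6.6 × 8621.7545 ≈ 56903.580 mm = 56903.580/304.8 ft = 186.692 ft.

186.69 ft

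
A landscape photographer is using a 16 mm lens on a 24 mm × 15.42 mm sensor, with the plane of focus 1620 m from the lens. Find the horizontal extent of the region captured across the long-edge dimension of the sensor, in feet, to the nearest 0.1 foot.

7972.4 ft

dₒ: 1620 m = 1.62e+06 mm.
Similar triangles through the lens centre give W/dₒ = w/dᵢ; with 1/f = 1/dₒ + 1/dᵢ this gives W = w·(dₒ − f)/f.
W = 24 mm × (1.62e+06 − 16) / 16 = 24 × 101249.0000 ≈ 2429976.000 mm = 2429976.000/304.8 ft = 7972.36 ft.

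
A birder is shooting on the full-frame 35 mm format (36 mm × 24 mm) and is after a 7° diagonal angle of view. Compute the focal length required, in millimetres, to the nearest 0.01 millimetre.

353.70 mm

Sensor diagonal = √(36² + 24²) = √1872.0000 ≈ 43.2666 mm.
From α = 2·arctan(d/2f) we get f = d / (2·tan(α/2)).
With d = 43.2666 mm and α/2 = 3.5°, tan(α/2) ≈ 0.06116, so f ≈ 43.2666 / 0.12233 ≈ 353.7015 mm.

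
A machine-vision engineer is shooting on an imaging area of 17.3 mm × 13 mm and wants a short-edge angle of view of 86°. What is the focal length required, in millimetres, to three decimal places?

6.970 mm

From α = 2·arctan(h/2f) we get f = h / (2·tan(α/2)).
With h = 13 mm and α/2 = 43°, tan(α/2) ≈ 0.93252, so f ≈ 13 / 1.86503 ≈ 6.9704 mm.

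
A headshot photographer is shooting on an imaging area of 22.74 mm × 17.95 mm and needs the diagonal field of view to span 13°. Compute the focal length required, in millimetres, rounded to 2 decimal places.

127.14 mm

Sensor diagonal = √(22.74² + 17.95²) = √839.3101 ≈ 28.9708 mm.
From α = 2·arctan(d/2f) we get f = d / (2·tan(α/2)).
With d = 28.9708 mm and α/2 = 6.5°, tan(α/2) ≈ 0.11394, so f ≈ 28.9708 / 0.22787 ≈ 127.1369 mm.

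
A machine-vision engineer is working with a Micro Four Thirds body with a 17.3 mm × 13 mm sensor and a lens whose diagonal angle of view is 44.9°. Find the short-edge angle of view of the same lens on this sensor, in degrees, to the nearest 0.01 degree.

27.88°

Sensor diagonal = √(17.3² + 13²) = √468.2900 ≈ 21.6400 mm.
From the diagonal AOV: f = 21.6400 / (2·tan(22.45°)) = 21.6400 / 0.82638 ≈ 26.1864 mm.
Short-edge AOV = 2·arctan(13 / (2 × 26.1864)) = 2·arctan(0.24822) ≈ 27.8805°.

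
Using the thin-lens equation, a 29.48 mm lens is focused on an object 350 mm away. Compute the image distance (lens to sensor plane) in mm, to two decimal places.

32.19 mm

1/dᵢ = 1/f − 1/dₒ = 1/29.48 − 1/350 = 0.0310642 mm⁻¹.
dᵢ = 1/0.0310642 ≈ 32.1914 mm.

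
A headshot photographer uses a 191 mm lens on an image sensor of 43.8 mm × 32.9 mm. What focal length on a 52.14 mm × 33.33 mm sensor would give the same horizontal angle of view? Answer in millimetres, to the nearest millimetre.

Equal angle of view means equal width/f ratio, so f₂ = f₁ · (width₂/width₁) = 191 × 52.14/43.8.
f₂ = 191 × 1.19041 ≈ 227.368 mm.

227 mm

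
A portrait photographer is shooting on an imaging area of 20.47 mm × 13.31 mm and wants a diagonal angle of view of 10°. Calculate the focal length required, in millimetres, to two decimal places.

139.54 mm

Sensor diagonal = √(20.47² + 13.31²) = √596.1770 ≈ 24.4167 mm.
From α = 2·arctan(d/2f) we get f = d / (2·tan(α/2)).
With d = 24.4167 mm and α/2 = 5°, tan(α/2) ≈ 0.08749, so f ≈ 24.4167 / 0.17498 ≈ 139.5423 mm.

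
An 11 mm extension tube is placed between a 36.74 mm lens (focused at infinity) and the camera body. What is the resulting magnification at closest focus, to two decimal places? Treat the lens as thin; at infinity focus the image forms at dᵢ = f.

The tube moves the image plane from f to f + e, so dᵢ = 36.74 + 11 = 47.74 mm. Focus is achieved when 1/f = 1/dₒ + 1/dᵢ, giving dₒ = 1/(1/f − 1/(f+e)).
Magnification m = dᵢ/dₒ = (f+e)·(1/f − 1/(f+e)) = e/f = 11/36.74 ≈ 0.2994.

0.30×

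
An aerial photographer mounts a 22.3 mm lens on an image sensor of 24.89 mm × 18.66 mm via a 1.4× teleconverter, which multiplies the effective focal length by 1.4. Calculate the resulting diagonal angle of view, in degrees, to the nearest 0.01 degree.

Effective focal length f = 22.3 × 1.4 = 31.22 mm.
Sensor diagonal = √(24.89² + 18.66²) = √967.7077 ≈ 31.1080 mm.
α = 2·arctan(31.108 / (2 × 31.22)) = 2·arctan(0.49821) ≈ 52.9655°.

52.97°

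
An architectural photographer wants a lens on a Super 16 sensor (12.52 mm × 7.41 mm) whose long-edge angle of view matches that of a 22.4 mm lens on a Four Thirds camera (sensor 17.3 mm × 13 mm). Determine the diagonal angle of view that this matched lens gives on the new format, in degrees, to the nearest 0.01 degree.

48.33°

Equal long-edge AOV ⇒ f₂ = f₁ · 12.52/17.3 = 22.4 × 0.72370 ≈ 16.2109 mm.
Sensor diagonal = √(12.52² + 7.41²) = √211.6585 ≈ 14.5485 mm.
Diagonal AOV on the new format = 2·arctan(14.5485 / (2 × 16.2109)) = 2·arctan(0.44873) ≈ 48.3341°.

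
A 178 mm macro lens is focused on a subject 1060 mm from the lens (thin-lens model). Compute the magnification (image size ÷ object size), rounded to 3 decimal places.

Thin lens: 1/f = 1/dₒ + 1/dᵢ → 1/dᵢ = 1/178 − 1/1060 = 0.0046746 mm⁻¹, so dᵢ ≈ 213.9229 mm.
Magnification m = dᵢ/dₒ = 213.9229/1060 ≈ 0.20181.

0.202×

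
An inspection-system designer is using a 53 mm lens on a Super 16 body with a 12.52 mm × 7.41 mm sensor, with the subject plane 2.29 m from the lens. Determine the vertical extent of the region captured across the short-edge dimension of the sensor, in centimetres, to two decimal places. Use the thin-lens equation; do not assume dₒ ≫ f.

dₒ: 2.29 m = 2290 mm.
Similar triangles through the lens centre give W/dₒ = h/dᵢ; with 1/f = 1/dₒ + 1/dᵢ this gives W = h·(dₒ − f)/f.
W = 7.41 mm × (2290 − 53) / 53 = 7.41 × 42.2075 ≈ 312.758 mm = 31.2758 cm.

31.28 cm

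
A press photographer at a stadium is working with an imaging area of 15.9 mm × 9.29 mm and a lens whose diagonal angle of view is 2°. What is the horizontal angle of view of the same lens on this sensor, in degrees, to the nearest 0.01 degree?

1.73°

Sensor diagonal = √(15.9² + 9.29²) = √339.1141 ≈ 18.4151 mm.
From the diagonal AOV: f = 18.4151 / (2·tan(1°)) = 18.4151 / 0.03491 ≈ 527.4988 mm.
Horizontal AOV = 2·arctan(15.9 / (2 × 527.4988)) = 2·arctan(0.01507) ≈ 1.7269°.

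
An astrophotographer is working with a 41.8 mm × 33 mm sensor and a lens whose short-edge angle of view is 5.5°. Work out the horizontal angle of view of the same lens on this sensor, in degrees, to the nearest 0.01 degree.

From the short-edge AOV: f = 33 / (2·tan(2.75°)) = 33 / 0.09607 ≈ 343.5107 mm.
Horizontal AOV = 2·arctan(41.8 / (2 × 343.5107)) = 2·arctan(0.06084) ≈ 6.9634°.

6.96°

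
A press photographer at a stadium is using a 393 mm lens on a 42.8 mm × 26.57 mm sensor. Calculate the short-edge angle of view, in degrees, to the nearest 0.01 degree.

Angle of view α = 2·arctan(h/2f) with h = 26.57 mm and f = 393 mm.
h/2f = 0.03380; arctan(0.03380) ≈ 1.9361°, so α ≈ 3.8722°.

3.87°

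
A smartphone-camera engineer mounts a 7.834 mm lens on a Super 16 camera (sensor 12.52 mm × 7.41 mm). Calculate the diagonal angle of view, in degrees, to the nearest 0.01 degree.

85.76°

Sensor diagonal = √(12.52² + 7.41²) = √211.6585 ≈ 14.5485 mm.
Angle of view α = 2·arctan(d/2f) with d = 14.5485 mm and f = 7.834 mm.
d/2f = 0.92855; arctan(0.92855) ≈ 42.8782°, so α ≈ 85.7564°.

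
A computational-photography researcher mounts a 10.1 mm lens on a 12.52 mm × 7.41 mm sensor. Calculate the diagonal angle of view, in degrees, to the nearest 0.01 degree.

71.52°

Sensor diagonal = √(12.52² + 7.41²) = √211.6585 ≈ 14.5485 mm.
Angle of view α = 2·arctan(d/2f) with d = 14.5485 mm and f = 10.1 mm.
d/2f = 0.72022; arctan(0.72022) ≈ 35.7623°, so α ≈ 71.5245°.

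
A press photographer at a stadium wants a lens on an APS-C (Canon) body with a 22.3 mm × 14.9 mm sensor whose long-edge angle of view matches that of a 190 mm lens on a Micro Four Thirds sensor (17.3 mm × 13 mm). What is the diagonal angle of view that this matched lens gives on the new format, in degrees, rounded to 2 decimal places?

6.27°

Equal long-edge AOV ⇒ f₂ = f₁ · 22.3/17.3 = 190 × 1.28902 ≈ 244.9133 mm.
Sensor diagonal = √(22.3² + 14.9²) = √719.3000 ≈ 26.8198 mm.
Diagonal AOV on the new format = 2·arctan(26.8198 / (2 × 244.9133)) = 2·arctan(0.05475) ≈ 6.2680°.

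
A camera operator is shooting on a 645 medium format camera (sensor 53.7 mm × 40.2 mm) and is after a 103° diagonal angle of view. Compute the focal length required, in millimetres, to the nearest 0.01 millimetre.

Sensor diagonal = √(53.7² + 40.2²) = √4499.7300 ≈ 67.0800 mm.
From α = 2·arctan(d/2f) we get f = d / (2·tan(α/2)).
With d = 67.0800 mm and α/2 = 51.5°, tan(α/2) ≈ 1.25717, so f ≈ 67.0800 / 2.51434 ≈ 26.6789 mm.

26.68 mm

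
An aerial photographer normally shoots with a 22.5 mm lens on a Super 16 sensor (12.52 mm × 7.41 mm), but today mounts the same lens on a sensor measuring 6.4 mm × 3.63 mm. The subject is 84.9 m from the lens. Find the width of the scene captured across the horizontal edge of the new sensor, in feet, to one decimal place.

The focal length stays 22.5 mm; the relevant sensor dimension is now w = 6.4 mm. Object distance dₒ = 84.9 m = 84900 mm.
Thin-lens field width W = w·(dₒ − f)/f = 6.4 × (84900 − 22.5)/22.5 ≈ 24142.933 mm = 24142.933/304.8 ft = 79.2091 ft.

79.2 ft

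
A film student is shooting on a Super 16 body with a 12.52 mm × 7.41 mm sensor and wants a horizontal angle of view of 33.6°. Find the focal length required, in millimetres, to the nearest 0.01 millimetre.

From α = 2·arctan(w/2f) we get f = w / (2·tan(α/2)).
With w = 12.52 mm and α/2 = 16.8°, tan(α/2) ≈ 0.30192, so f ≈ 12.52 / 0.60384 ≈ 20.7341 mm.

20.73 mm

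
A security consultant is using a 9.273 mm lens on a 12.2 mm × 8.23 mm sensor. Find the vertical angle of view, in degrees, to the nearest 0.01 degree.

47.86°

Angle of view α = 2·arctan(h/2f) with h = 8.23 mm and f = 9.273 mm.
h/2f = 0.44376; arctan(0.44376) ≈ 23.9298°, so α ≈ 47.8596°.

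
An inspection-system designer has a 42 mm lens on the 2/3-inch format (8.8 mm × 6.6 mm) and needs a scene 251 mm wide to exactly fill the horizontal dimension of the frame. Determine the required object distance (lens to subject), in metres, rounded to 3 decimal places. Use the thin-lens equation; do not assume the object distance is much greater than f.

Magnification m = w/W = dᵢ/dₒ; combined with 1/f = 1/dₒ + 1/dᵢ this gives dₒ = f·(1 + W/w).
dₒ = 42 mm × (1 + 251/8.8) = 42 × 29.5227 ≈ 1239.955 mm = 1.23995 m.

1.240 m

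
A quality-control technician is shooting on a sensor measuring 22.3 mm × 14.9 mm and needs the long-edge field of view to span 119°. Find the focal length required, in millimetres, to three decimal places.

6.568 mm

From α = 2·arctan(w/2f) we get f = w / (2·tan(α/2)).
With w = 22.3 mm and α/2 = 59.5°, tan(α/2) ≈ 1.69766, so f ≈ 22.3 / 3.39533 ≈ 6.5679 mm.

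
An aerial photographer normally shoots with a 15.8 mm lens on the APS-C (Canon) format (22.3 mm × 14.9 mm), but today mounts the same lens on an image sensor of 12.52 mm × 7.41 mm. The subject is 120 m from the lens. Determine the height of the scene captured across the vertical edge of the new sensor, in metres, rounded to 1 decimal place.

The focal length stays 15.8 mm; the relevant sensor dimension is now h = 7.41 mm. Object distance dₒ = 120 m = 120000 mm.
Thin-lens field height W = h·(dₒ − f)/f = 7.41 × (120000 − 15.8)/15.8 ≈ 56271.071 mm = 56.2711 m.

56.3 m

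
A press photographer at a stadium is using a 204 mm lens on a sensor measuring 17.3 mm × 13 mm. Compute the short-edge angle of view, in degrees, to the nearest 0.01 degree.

3.65°

Angle of view α = 2·arctan(h/2f) with h = 13 mm and f = 204 mm.
h/2f = 0.03186; arctan(0.03186) ≈ 1.8250°, so α ≈ 3.6500°.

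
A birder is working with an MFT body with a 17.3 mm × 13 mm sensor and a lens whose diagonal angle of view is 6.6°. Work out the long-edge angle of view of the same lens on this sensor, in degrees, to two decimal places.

5.28°

Sensor diagonal = √(17.3² + 13²) = √468.2900 ≈ 21.6400 mm.
From the diagonal AOV: f = 21.6400 / (2·tan(3.3°)) = 21.6400 / 0.11532 ≈ 187.6530 mm.
Long-edge AOV = 2·arctan(17.3 / (2 × 187.6530)) = 2·arctan(0.04610) ≈ 5.2784°.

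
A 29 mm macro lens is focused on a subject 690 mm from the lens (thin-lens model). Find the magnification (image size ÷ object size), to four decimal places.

0.0439×

Thin lens: 1/f = 1/dₒ + 1/dᵢ → 1/dᵢ = 1/29 − 1/690 = 0.0330335 mm⁻¹, so dᵢ ≈ 30.2723 mm.
Magnification m = dᵢ/dₒ = 30.2723/690 ≈ 0.04387.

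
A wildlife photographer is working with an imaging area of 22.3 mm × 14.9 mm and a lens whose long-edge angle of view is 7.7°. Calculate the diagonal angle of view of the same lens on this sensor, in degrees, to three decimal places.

From the long-edge AOV: f = 22.3 / (2·tan(3.85°)) = 22.3 / 0.13459 ≈ 165.6847 mm.
Sensor diagonal = √(22.3² + 14.9²) = √719.3000 ≈ 26.8198 mm.
Diagonal AOV = 2·arctan(26.8198 / (2 × 165.6847)) = 2·arctan(0.08094) ≈ 9.2544°.

9.254°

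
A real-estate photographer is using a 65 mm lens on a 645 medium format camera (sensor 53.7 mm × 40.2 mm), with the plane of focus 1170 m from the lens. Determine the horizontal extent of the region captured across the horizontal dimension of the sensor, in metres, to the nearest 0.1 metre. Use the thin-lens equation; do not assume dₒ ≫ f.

dₒ: 1170 m = 1.17e+06 mm.
Similar triangles through the lens centre give W/dₒ = w/dᵢ; with 1/f = 1/dₒ + 1/dᵢ this gives W = w·(dₒ − f)/f.
W = 53.7 mm × (1.17e+06 − 65) / 65 = 53.7 × 17999.0000 ≈ 966546.300 mm = 966.546 m.

966.5 m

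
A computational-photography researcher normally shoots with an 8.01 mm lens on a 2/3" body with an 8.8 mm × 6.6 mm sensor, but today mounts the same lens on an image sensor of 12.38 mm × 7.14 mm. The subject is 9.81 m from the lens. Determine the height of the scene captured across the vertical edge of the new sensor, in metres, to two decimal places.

The focal length stays 8.01 mm; the relevant sensor dimension is now h = 7.14 mm. Object distance dₒ = 9.81 m = 9810 mm.
Thin-lens field height W = h·(dₒ − f)/f = 7.14 × (9810 − 8.01)/8.01 ≈ 8737.354 mm = 8.73735 m.

8.74 m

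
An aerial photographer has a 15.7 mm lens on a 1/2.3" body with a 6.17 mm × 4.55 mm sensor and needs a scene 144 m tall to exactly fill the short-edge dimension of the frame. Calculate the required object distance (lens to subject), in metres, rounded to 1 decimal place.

496.9 m

W: 144 m = 144000 mm.
Magnification m = h/W = dᵢ/dₒ; combined with 1/f = 1/dₒ + 1/dᵢ this gives dₒ = f·(1 + W/h).
dₒ = 15.7 mm × (1 + 144000/4.55) = 15.7 × 31649.3516 ≈ 496894.821 mm = 496.895 m.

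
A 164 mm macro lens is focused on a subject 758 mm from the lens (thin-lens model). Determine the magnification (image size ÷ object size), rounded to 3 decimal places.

Thin lens: 1/f = 1/dₒ + 1/dᵢ → 1/dᵢ = 1/164 − 1/758 = 0.0047783 mm⁻¹, so dᵢ ≈ 209.2795 mm.
Magnification m = dᵢ/dₒ = 209.2795/758 ≈ 0.27609.

0.276×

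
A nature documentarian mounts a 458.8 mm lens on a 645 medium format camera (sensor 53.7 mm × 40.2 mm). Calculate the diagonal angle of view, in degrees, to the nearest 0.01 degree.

8.36°

Sensor diagonal = √(53.7² + 40.2²) = √4499.7300 ≈ 67.0800 mm.
Angle of view α = 2·arctan(d/2f) with d = 67.0800 mm and f = 458.8 mm.
d/2f = 0.07310; arctan(0.07310) ≈ 4.1811°, so α ≈ 8.3622°.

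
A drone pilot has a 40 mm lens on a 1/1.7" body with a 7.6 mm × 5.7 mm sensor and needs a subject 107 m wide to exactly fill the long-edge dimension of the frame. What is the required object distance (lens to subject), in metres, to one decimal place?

W: 107 m = 107000 mm.
Magnification m = w/W = dᵢ/dₒ; combined with 1/f = 1/dₒ + 1/dᵢ this gives dₒ = f·(1 + W/w).
dₒ = 40 mm × (1 + 107000/7.6) = 40 × 14079.9474 ≈ 563197.895 mm = 563.198 m.

563.2 m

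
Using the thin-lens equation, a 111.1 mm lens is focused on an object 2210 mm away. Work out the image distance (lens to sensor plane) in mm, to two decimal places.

116.98 mm

1/dᵢ = 1/f − 1/dₒ = 1/111.1 − 1/2210 = 0.0085484 mm⁻¹.
dᵢ = 1/0.0085484 ≈ 116.9808 mm.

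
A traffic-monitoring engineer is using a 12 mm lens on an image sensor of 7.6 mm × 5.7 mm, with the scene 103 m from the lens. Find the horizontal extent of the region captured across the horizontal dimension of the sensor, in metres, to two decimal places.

dₒ: 103 m = 103000 mm.
Similar triangles through the lens centre give W/dₒ = w/dᵢ; with 1/f = 1/dₒ + 1/dᵢ this gives W = w·(dₒ − f)/f.
W = 7.6 mm × (103000 − 12) / 12 = 7.6 × 8582.3333 ≈ 65225.733 mm = 65.2257 m.

65.23 m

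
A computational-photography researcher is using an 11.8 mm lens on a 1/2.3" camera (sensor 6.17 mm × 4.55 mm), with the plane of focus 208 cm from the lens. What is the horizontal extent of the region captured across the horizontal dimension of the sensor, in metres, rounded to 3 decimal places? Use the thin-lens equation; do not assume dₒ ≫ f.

dₒ: 208 cm = 2080 mm.
Similar triangles through the lens centre give W/dₒ = w/dᵢ; with 1/f = 1/dₒ + 1/dᵢ this gives W = w·(dₒ − f)/f.
W = 6.17 mm × (2080 − 11.8) / 11.8 = 6.17 × 175.2712 ≈ 1081.423 mm = 1.08142 m.

1.081 m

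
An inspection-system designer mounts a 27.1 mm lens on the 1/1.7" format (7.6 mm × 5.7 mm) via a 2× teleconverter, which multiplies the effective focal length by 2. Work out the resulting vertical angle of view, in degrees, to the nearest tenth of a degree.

Effective focal length f = 27.1 × 2 = 54.2 mm.
α = 2·arctan(5.7 / (2 × 54.2)) = 2·arctan(0.05258) ≈ 6.0200°.

6.0°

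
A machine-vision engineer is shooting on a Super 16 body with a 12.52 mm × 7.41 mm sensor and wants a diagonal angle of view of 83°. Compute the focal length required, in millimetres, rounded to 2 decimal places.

8.22 mm

Sensor diagonal = √(12.52² + 7.41²) = √211.6585 ≈ 14.5485 mm.
From α = 2·arctan(d/2f) we get f = d / (2·tan(α/2)).
With d = 14.5485 mm and α/2 = 41.5°, tan(α/2) ≈ 0.88473, so f ≈ 14.5485 / 1.76945 ≈ 8.2220 mm.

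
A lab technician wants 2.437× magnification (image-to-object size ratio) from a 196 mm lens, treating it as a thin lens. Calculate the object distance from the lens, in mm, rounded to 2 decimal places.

With m = dᵢ/dₒ and 1/f = 1/dₒ + 1/dᵢ, substituting dᵢ = m·dₒ gives 1/f = (1 + 1/m)/dₒ, hence dₒ = f·(1 + 1/m).
dₒ = 196 × (1 + 1/2.437) = 196 × 1.41034 ≈ 276.427 mm.

276.43 mm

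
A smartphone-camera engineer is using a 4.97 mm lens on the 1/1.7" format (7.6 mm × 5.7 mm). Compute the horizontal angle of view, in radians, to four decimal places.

Angle of view α = 2·arctan(w/2f) with w = 7.6 mm and f = 4.97 mm.
w/2f = 0.76459; arctan(0.76459) ≈ 0.6528 rad, so α ≈ 1.3055 rad.

1.3055 rad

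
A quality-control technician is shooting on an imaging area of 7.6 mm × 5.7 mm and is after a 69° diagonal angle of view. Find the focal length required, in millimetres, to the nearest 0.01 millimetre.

6.91 mm

Sensor diagonal = √(7.6² + 5.7²) = √90.2500 ≈ 9.5000 mm.
From α = 2·arctan(d/2f) we get f = d / (2·tan(α/2)).
With d = 9.5000 mm and α/2 = 34.5°, tan(α/2) ≈ 0.68728, so f ≈ 9.5000 / 1.37456 ≈ 6.9113 mm.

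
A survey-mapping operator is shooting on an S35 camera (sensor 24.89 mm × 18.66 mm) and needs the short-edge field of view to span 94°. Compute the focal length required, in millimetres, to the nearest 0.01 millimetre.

8.70 mm

From α = 2·arctan(h/2f) we get f = h / (2·tan(α/2)).
With h = 18.66 mm and α/2 = 47°, tan(α/2) ≈ 1.07237, so f ≈ 18.66 / 2.14474 ≈ 8.7004 mm.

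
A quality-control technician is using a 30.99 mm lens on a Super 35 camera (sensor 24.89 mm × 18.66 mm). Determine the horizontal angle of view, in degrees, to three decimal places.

43.759°

Angle of view α = 2·arctan(w/2f) with w = 24.89 mm and f = 30.99 mm.
w/2f = 0.40158; arctan(0.40158) ≈ 21.8795°, so α ≈ 43.7589°.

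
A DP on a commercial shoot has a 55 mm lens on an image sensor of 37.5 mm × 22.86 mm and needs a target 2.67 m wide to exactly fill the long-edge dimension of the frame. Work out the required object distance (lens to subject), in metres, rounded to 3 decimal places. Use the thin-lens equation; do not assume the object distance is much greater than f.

W: 2.67 m = 2670 mm.
Magnification m = w/W = dᵢ/dₒ; combined with 1/f = 1/dₒ + 1/dᵢ this gives dₒ = f·(1 + W/w).
dₒ = 55 mm × (1 + 2670/37.5) = 55 × 72.2000 ≈ 3971.000 mm = 3.971 m.

3.971 m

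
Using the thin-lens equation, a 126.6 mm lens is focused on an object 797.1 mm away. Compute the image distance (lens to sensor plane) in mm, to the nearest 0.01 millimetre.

1/dᵢ = 1/f − 1/dₒ = 1/126.6 − 1/797.1 = 0.0066443 mm⁻¹.
dᵢ = 1/0.0066443 ≈ 150.5039 mm.

150.50 mm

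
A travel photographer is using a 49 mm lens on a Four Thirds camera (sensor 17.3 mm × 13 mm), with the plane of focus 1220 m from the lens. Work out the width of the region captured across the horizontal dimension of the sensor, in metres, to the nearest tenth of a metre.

dₒ: 1220 m = 1.22e+06 mm.
Similar triangles through the lens centre give W/dₒ = w/dᵢ; with 1/f = 1/dₒ + 1/dᵢ this gives W = w·(dₒ − f)/f.
W = 17.3 mm × (1.22e+06 − 49) / 49 = 17.3 × 24896.9592 ≈ 430717.394 mm = 430.717 m.

430.7 m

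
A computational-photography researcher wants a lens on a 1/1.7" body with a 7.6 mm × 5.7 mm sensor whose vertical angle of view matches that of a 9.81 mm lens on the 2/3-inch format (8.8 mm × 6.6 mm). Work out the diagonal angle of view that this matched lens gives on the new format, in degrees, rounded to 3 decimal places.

Equal vertical AOV ⇒ f₂ = f₁ · 5.7/6.6 = 9.81 × 0.86364 ≈ 8.4723 mm.
Sensor diagonal = √(7.6² + 5.7²) = √90.2500 ≈ 9.5000 mm.
Diagonal AOV on the new format = 2·arctan(9.5000 / (2 × 8.4723)) = 2·arctan(0.56065) ≈ 58.5545°.

58.555°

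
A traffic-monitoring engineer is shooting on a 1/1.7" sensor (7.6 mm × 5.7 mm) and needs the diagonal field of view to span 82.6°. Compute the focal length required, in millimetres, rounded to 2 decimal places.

5.41 mm

Sensor diagonal = √(7.6² + 5.7²) = √90.2500 ≈ 9.5000 mm.
From α = 2·arctan(d/2f) we get f = d / (2·tan(α/2)).
With d = 9.5000 mm and α/2 = 41.3°, tan(α/2) ≈ 0.87852, so f ≈ 9.5000 / 1.75704 ≈ 5.4068 mm.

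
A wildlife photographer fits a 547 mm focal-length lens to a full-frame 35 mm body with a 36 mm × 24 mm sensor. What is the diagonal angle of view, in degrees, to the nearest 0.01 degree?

4.53°

Sensor diagonal = √(36² + 24²) = √1872.0000 ≈ 43.2666 mm.
Angle of view α = 2·arctan(d/2f) with d = 43.2666 mm and f = 547 mm.
d/2f = 0.03955; arctan(0.03955) ≈ 2.2648°, so α ≈ 4.5296°.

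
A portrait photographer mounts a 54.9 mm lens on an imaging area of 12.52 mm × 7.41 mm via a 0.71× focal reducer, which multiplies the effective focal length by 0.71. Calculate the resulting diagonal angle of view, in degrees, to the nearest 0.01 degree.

Effective focal length f = 54.9 × 0.71 = 38.979 mm.
Sensor diagonal = √(12.52² + 7.41²) = √211.6585 ≈ 14.5485 mm.
α = 2·arctan(14.548 / (2 × 38.979)) = 2·arctan(0.18662) ≈ 21.1418°.

21.14°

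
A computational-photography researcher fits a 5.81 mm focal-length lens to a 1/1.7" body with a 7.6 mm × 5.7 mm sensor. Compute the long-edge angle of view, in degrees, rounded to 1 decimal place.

Angle of view α = 2·arctan(w/2f) with w = 7.6 mm and f = 5.81 mm.
w/2f = 0.65404; arctan(0.65404) ≈ 33.1865°, so α ≈ 66.3730°.

66.4°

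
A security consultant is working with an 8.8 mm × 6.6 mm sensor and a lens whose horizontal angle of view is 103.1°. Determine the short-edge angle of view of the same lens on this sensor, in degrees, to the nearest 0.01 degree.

From the horizontal AOV: f = 8.8 / (2·tan(51.55°)) = 8.8 / 2.51885 ≈ 3.4937 mm.
Short-edge AOV = 2·arctan(6.6 / (2 × 3.4937)) = 2·arctan(0.94457) ≈ 86.7345°.

86.73°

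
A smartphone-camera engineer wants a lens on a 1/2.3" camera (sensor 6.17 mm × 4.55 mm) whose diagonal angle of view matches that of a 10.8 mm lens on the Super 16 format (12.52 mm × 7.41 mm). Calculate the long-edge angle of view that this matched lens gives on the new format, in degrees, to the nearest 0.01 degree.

Sensor diagonal = √(12.52² + 7.41²) = √211.6585 ≈ 14.5485 mm.
Sensor diagonal = √(6.17² + 4.55²) = √58.7714 ≈ 7.6663 mm.
Equal diagonal AOV ⇒ f₂ = f₁ · 7.6663/14.5485 = 10.8 × 0.52694 ≈ 5.6910 mm.
Long-edge AOV on the new format = 2·arctan(6.17 / (2 × 5.6910)) = 2·arctan(0.54208) ≈ 56.9228°.

56.92°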